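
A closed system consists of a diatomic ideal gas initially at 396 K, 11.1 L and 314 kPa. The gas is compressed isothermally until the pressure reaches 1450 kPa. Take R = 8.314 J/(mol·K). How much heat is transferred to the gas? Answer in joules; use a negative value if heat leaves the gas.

-5330 J

n = P₁V₁/(RT₁) = 314×11.1/(8.314×396) = 1.06 mol.
Isothermal: T stays 396 K; PV = const ⇒ V₂ = 2.40 L, P₂ = 1450 kPa.
ΔU = 0 (ideal gas, T constant).
W = nRT ln(V₂/V₁) = 1.06×8.314×396×ln(0.217) = -5330 J.
Q = ΔU + W = -5330 J.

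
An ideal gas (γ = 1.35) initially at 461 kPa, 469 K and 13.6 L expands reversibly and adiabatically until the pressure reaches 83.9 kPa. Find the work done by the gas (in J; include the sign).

n = P₁V₁/(RT₁) = 461×13.6/(8.314×469) = 1.61 mol.
Adiabatic: T₂/T₁ = (P₂/P₁)^((γ−1)/γ) ⇒ T₂ = 469×(0.182)^0.259 = 302 K; V₂ = 48.0 L.
ΔU = nCvΔT = 1.61×23.8×(302−469) = -6400 J.
Q = 0 for an adiabatic process, so W = −ΔU = 6400 J.

6400 J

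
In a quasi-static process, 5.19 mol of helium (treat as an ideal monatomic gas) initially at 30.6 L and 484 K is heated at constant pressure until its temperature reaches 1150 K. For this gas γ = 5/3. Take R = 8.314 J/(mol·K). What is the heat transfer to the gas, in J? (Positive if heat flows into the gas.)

71800 J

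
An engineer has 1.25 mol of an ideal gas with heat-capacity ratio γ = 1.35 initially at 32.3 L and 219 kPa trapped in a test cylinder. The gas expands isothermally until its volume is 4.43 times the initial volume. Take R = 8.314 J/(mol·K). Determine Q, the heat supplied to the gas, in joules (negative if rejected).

T₁ = P₁V₁/(nR) = 219×32.3/(1.25×8.314) = 681 K.
Isothermal: T stays 681 K; PV = const ⇒ V₂ = 143 L, P₂ = 49.4 kPa.
ΔU = 0 (ideal gas, T constant).
W = nRT ln(V₂/V₁) = 1.25×8.314×681×ln(4.43) = 10500 J.
Q = ΔU + W = 10500 J.

10500 J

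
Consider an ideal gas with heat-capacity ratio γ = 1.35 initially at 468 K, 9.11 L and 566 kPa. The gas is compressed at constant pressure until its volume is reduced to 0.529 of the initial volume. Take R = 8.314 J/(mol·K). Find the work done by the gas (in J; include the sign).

-2430 J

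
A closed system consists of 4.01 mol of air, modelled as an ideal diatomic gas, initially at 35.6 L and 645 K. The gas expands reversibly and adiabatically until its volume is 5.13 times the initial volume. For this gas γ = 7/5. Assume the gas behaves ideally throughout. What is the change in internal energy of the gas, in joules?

P₁ = nRT₁/V₁ = 4.01×8.314×645/35.6 = 604 kPa.
Adiabatic: TV^(γ−1) = const ⇒ T₂ = 645×(0.195)^0.400 = 335 K; PV^γ = const ⇒ P₂ = 61.2 kPa.
For an ideal gas ΔU = nCvΔT with Cv = (5/2)R = 20.8 J/(mol·K).
ΔU = 4.01×20.8×(335−645) = -25800 J.

-25800 J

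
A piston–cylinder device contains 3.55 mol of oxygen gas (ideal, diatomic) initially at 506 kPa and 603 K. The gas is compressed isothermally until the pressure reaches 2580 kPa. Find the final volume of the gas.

V₁ = nRT₁/P₁ = 3.55×8.314×603/506 = 35.2 L.
Isothermal: T stays 603 K; PV = const ⇒ V₂ = 6.90 L, P₂ = 2580 kPa.

6.90 L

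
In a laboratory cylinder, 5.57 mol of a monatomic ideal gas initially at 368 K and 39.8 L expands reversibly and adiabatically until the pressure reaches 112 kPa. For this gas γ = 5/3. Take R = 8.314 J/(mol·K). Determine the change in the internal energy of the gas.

-10600 J

P₁ = nRT₁/V₁ = 5.57×8.314×368/39.8 = 428 kPa.
Adiabatic: T₂/T₁ = (P₂/P₁)^((γ−1)/γ) ⇒ T₂ = 368×(0.262)^0.400 = 215 K; V₂ = 89.0 L.
For an ideal gas ΔU = nCvΔT with Cv = (3/2)R = 12.5 J/(mol·K).
ΔU = 5.57×12.5×(215−368) = -10600 J.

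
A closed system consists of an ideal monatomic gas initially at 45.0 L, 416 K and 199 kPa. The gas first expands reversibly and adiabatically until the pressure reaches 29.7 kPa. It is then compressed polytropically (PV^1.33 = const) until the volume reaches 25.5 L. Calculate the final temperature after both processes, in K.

n = P₁V₁/(RT₁) = 199×45.0/(8.314×416) = 2.59 mol.
Step 1 — Adiabatic: T₂/T₁ = (P₂/P₁)^((γ−1)/γ) ⇒ T₂ = 416×(0.149)^0.400 = 194 K; V₂ = 141 L.
ΔU = nCvΔT = 2.59×12.5×(194−416) = -7160 J.
Q = 0 for an adiabatic process, so W = −ΔU = 7160 J.
State after step 1: P = 29.7 kPa, V = 141 L, T = 194 K.
Step 2 — Polytropic n=1.33: T₂ = T₁(V₁/V₂)^(n−1) = 194×(5.52)^0.33 = 342 K; P₂ = P₁(V₁/V₂)^n = 288 kPa.
W = (P₁V₁−P₂V₂)/(n−1) = (29.7×141−288×25.5)/0.33 = -9610 J.
ΔU = nCvΔT = 2.59×12.5×(342−194) = 4760 J.
Q = ΔU + W = -4850 J.
Net over both steps: W = -2450 J, Q = -4850 J, ΔU = -2400 J.

342 K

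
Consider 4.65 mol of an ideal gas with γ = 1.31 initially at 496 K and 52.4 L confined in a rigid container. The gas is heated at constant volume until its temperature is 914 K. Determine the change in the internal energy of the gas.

P₁ = nRT₁/V₁ = 4.65×8.314×496/52.4 = 366 kPa.
Isochoric: V stays 52.4 L; P/T = const ⇒ T₂ = 914 K, P₂ = 674 kPa.
For an ideal gas ΔU = nCvΔT with Cv = R/(γ−1) = 26.8 J/(mol·K).
ΔU = 4.65×26.8×(914−496) = 52100 J.

52100 J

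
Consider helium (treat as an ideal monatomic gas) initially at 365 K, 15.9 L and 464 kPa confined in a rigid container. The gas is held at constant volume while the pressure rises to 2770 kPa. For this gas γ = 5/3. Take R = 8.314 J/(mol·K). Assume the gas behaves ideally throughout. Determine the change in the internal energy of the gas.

55000 J

n = P₁V₁/(RT₁) = 464×15.9/(8.314×365) = 2.43 mol.
Isochoric: V stays 15.9 L; P/T = const ⇒ T₂ = 2180 K, P₂ = 2770 kPa.
For an ideal gas ΔU = nCvΔT with Cv = (3/2)R = 12.5 J/(mol·K).
ΔU = 2.43×12.5×(2180−365) = 55000 J.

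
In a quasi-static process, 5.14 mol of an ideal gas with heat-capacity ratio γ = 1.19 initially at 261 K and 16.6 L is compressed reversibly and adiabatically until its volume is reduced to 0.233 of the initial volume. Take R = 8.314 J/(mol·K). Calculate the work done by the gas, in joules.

-18700 J

P₁ = nRT₁/V₁ = 5.14×8.314×261/16.6 = 672 kPa.
Adiabatic: TV^(γ−1) = const ⇒ T₂ = 261×(4.29)^0.190 = 344 K; PV^γ = const ⇒ P₂ = 3800 kPa.
ΔU = nCvΔT = 5.14×43.8×(344−261) = 18700 J.
Q = 0 for an adiabatic process, so W = −ΔU = -18700 J.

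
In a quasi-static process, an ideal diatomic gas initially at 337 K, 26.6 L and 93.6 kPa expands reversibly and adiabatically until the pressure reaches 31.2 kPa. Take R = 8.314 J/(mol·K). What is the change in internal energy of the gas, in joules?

n = P₁V₁/(RT₁) = 93.6×26.6/(8.314×337) = 0.889 mol.
Adiabatic: T₂/T₁ = (P₂/P₁)^((γ−1)/γ) ⇒ T₂ = 337×(0.333)^0.286 = 246 K; V₂ = 58.3 L.
For an ideal gas ΔU = nCvΔT with Cv = (5/2)R = 20.8 J/(mol·K).
ΔU = 0.889×20.8×(246−337) = -1680 J.

-1680 J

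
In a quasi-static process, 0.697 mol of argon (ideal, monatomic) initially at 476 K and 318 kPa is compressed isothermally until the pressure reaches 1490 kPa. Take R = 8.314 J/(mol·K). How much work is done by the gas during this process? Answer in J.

-4260 J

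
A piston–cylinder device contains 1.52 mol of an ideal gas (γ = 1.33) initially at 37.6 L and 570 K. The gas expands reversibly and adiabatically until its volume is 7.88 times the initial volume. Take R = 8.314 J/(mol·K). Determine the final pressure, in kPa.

12.3 kPa

P₁ = nRT₁/V₁ = 1.52×8.314×570/37.6 = 192 kPa.
Adiabatic: TV^(γ−1) = const ⇒ T₂ = 570×(0.127)^0.330 = 288 K; PV^γ = const ⇒ P₂ = 12.3 kPa.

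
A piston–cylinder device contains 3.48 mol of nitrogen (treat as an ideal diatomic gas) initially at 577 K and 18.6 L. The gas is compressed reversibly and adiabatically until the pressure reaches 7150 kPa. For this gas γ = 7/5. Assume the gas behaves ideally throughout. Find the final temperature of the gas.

1040 K

P₁ = nRT₁/V₁ = 3.48×8.314×577/18.6 = 898 kPa.
Adiabatic: T₂/T₁ = (P₂/P₁)^((γ−1)/γ) ⇒ T₂ = 577×(7.97)^0.286 = 1040 K; V₂ = 4.22 L.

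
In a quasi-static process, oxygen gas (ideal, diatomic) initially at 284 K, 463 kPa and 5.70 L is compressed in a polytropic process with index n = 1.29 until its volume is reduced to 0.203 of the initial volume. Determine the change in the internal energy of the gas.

n = P₁V₁/(RT₁) = 463×5.70/(8.314×284) = 1.12 mol.
Polytropic n=1.29: T₂ = T₁(V₁/V₂)^(n−1) = 284×(4.93)^0.29 = 451 K; P₂ = P₁(V₁/V₂)^n = 3620 kPa.
For an ideal gas ΔU = nCvΔT with Cv = (5/2)R = 20.8 J/(mol·K).
ΔU = 1.12×20.8×(451−284) = 3880 J.

3880 J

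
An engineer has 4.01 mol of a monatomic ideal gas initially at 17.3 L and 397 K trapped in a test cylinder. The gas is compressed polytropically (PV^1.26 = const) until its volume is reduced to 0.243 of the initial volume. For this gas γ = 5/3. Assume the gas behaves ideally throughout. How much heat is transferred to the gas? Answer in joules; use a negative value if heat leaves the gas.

-13800 J

P₁ = nRT₁/V₁ = 4.01×8.314×397/17.3 = 765 kPa.
Polytropic n=1.26: T₂ = T₁(V₁/V₂)^(n−1) = 397×(4.12)^0.26 = 573 K; P₂ = P₁(V₁/V₂)^n = 4550 kPa.
W = (P₁V₁−P₂V₂)/(n−1) = (765×17.3−4550×4.20)/0.26 = -22600 J.
ΔU = nCvΔT = 4.01×12.5×(573−397) = 8830 J.
Q = ΔU + W = -13800 J.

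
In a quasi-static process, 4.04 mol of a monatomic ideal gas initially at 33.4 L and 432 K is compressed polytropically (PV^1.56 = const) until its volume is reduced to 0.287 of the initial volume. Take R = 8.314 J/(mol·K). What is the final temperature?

869 K

P₁ = nRT₁/V₁ = 4.04×8.314×432/33.4 = 434 kPa.
Polytropic n=1.56: T₂ = T₁(V₁/V₂)^(n−1) = 432×(3.48)^0.56 = 869 K; P₂ = P₁(V₁/V₂)^n = 3050 kPa.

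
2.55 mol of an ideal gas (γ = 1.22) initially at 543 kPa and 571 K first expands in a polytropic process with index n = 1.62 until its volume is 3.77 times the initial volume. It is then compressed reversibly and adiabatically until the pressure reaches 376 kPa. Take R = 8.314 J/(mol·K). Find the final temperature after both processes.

346 K

V₁ = nRT₁/P₁ = 2.55×8.314×571/543 = 22.3 L.
Step 1 — Polytropic n=1.62: T₂ = T₁(V₁/V₂)^(n−1) = 571×(0.265)^0.62 = 251 K; P₂ = P₁(V₁/V₂)^n = 63.3 kPa.
W = (P₁V₁−P₂V₂)/(n−1) = (543×22.3−63.3×84.0)/0.62 = 10900 J.
ΔU = nCvΔT = 2.55×37.8×(251−571) = -30900 J.
Q = ΔU + W = -19900 J.
State after step 1: P = 63.3 kPa, V = 84.0 L, T = 251 K.
Step 2 — Adiabatic: T₂/T₁ = (P₂/P₁)^((γ−1)/γ) ⇒ T₂ = 251×(5.94)^0.180 = 346 K; V₂ = 19.5 L.
ΔU = nCvΔT = 2.55×37.8×(346−251) = 9160 J.
Q = 0 for an adiabatic process, so W = −ΔU = -9160 J.
Net over both steps: W = 1790 J, Q = -19900 J, ΔU = -21700 J.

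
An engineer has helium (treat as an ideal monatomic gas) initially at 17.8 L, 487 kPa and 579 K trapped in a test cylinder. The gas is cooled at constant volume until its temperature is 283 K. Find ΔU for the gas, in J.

n = P₁V₁/(RT₁) = 487×17.8/(8.314×579) = 1.80 mol.
Isochoric: V stays 17.8 L; P/T = const ⇒ T₂ = 283 K, P₂ = 238 kPa.
For an ideal gas ΔU = nCvΔT with Cv = (3/2)R = 12.5 J/(mol·K).
ΔU = 1.80×12.5×(283−579) = -6650 J.

-6650 J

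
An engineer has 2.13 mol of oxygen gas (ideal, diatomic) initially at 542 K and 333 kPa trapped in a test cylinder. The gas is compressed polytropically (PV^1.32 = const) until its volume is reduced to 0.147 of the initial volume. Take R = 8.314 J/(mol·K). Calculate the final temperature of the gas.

V₁ = nRT₁/P₁ = 2.13×8.314×542/333 = 28.8 L.
Polytropic n=1.32: T₂ = T₁(V₁/V₂)^(n−1) = 542×(6.80)^0.32 = 1000 K; P₂ = P₁(V₁/V₂)^n = 4180 kPa.

1000 K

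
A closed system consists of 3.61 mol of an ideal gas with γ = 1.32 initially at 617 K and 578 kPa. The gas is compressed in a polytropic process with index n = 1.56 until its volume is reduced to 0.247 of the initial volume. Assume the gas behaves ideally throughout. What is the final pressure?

V₁ = nRT₁/P₁ = 3.61×8.314×617/578 = 32.0 L.
Polytropic n=1.56: T₂ = T₁(V₁/V₂)^(n−1) = 617×(4.05)^0.56 = 1350 K; P₂ = P₁(V₁/V₂)^n = 5120 kPa.

5120 kPa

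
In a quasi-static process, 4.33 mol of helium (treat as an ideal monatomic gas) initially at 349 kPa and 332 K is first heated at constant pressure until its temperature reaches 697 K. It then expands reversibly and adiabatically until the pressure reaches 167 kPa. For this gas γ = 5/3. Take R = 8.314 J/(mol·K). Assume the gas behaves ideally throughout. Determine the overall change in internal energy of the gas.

10100 J

V₁ = nRT₁/P₁ = 4.33×8.314×332/349 = 34.2 L.
Step 1 — Isobaric: P stays 349 kPa; V/T = const ⇒ T₂ = 697 K, V₂ = 71.9 L.
W = PΔV = 349×(71.9−34.2) kPa·L = 13100 J.
ΔU = nCvΔT = 4.33×12.5×(697−332) = 19700 J.
Q = ΔU + W = nCpΔT = 32800 J.
State after step 1: P = 349 kPa, V = 71.9 L, T = 697 K.
Step 2 — Adiabatic: T₂/T₁ = (P₂/P₁)^((γ−1)/γ) ⇒ T₂ = 697×(0.479)^0.400 = 519 K; V₂ = 112 L.
ΔU = nCvΔT = 4.33×12.5×(519−697) = -9610 J.
Q = 0 for an adiabatic process, so W = −ΔU = 9610 J.
Net over both steps: W = 22800 J, Q = 32800 J, ΔU = 10100 J.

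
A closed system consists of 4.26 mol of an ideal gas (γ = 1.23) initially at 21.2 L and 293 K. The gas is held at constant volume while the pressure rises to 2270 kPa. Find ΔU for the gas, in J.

P₁ = nRT₁/V₁ = 4.26×8.314×293/21.2 = 489 kPa.
Isochoric: V stays 21.2 L; P/T = const ⇒ T₂ = 1360 K, P₂ = 2270 kPa.
For an ideal gas ΔU = nCvΔT with Cv = R/(γ−1) = 36.1 J/(mol·K).
ΔU = 4.26×36.1×(1360−293) = 164000 J.

164000 J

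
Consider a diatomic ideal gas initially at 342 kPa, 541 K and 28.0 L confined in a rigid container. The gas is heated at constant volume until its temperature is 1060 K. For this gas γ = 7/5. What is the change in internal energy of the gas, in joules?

n = P₁V₁/(RT₁) = 342×28.0/(8.314×541) = 2.13 mol.
Isochoric: V stays 28.0 L; P/T = const ⇒ T₂ = 1060 K, P₂ = 670 kPa.
For an ideal gas ΔU = nCvΔT with Cv = (5/2)R = 20.8 J/(mol·K).
ΔU = 2.13×20.8×(1060−541) = 23000 J.

23000 J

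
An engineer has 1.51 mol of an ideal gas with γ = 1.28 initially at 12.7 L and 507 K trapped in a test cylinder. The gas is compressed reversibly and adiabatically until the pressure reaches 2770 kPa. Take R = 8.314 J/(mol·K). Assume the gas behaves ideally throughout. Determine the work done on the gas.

P₁ = nRT₁/V₁ = 1.51×8.314×507/12.7 = 501 kPa.
Adiabatic: T₂/T₁ = (P₂/P₁)^((γ−1)/γ) ⇒ T₂ = 507×(5.53)^0.219 = 737 K; V₂ = 3.34 L.
ΔU = nCvΔT = 1.51×29.7×(737−507) = 10300 J.
Q = 0 for an adiabatic process, so W = −ΔU = -10300 J.
Work done on the gas = −W_by = 10300 J.

10300 J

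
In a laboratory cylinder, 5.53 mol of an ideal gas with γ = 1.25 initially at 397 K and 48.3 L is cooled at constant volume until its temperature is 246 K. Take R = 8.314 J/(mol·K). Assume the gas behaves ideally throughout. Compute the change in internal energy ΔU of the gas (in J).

-27800 J

P₁ = nRT₁/V₁ = 5.53×8.314×397/48.3 = 378 kPa.
Isochoric: V stays 48.3 L; P/T = const ⇒ T₂ = 246 K, P₂ = 234 kPa.
For an ideal gas ΔU = nCvΔT with Cv = R/(γ−1) = 33.3 J/(mol·K).
ΔU = 5.53×33.3×(246−397) = -27800 J.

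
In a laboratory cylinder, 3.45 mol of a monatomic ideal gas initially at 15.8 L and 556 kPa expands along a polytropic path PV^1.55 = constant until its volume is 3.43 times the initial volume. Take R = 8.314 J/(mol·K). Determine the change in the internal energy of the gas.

T₁ = P₁V₁/(nR) = 556×15.8/(3.45×8.314) = 306 K.
Polytropic n=1.55: T₂ = T₁(V₁/V₂)^(n−1) = 306×(0.292)^0.55 = 155 K; P₂ = P₁(V₁/V₂)^n = 82.3 kPa.
For an ideal gas ΔU = nCvΔT with Cv = (3/2)R = 12.5 J/(mol·K).
ΔU = 3.45×12.5×(155−306) = -6490 J.

-6490 J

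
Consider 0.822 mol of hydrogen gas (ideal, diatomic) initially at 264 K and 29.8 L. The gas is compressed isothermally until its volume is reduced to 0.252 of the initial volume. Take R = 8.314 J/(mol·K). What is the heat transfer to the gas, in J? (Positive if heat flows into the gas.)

-2490 J

P₁ = nRT₁/V₁ = 0.822×8.314×264/29.8 = 60.5 kPa.
Isothermal: T stays 264 K; PV = const ⇒ V₂ = 7.51 L, P₂ = 240 kPa.
ΔU = 0 (ideal gas, T constant).
W = nRT ln(V₂/V₁) = 0.822×8.314×264×ln(0.252) = -2490 J.
Q = ΔU + W = -2490 J.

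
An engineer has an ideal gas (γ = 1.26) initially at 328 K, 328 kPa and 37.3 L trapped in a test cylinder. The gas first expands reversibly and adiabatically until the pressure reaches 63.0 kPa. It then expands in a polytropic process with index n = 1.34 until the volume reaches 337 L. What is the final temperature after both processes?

172 K

n = P₁V₁/(RT₁) = 328×37.3/(8.314×328) = 4.49 mol.
Step 1 — Adiabatic: T₂/T₁ = (P₂/P₁)^((γ−1)/γ) ⇒ T₂ = 328×(0.192)^0.206 = 233 K; V₂ = 138 L.
ΔU = nCvΔT = 4.49×32.0×(233−328) = -13600 J.
Q = 0 for an adiabatic process, so W = −ΔU = 13600 J.
State after step 1: P = 63.0 kPa, V = 138 L, T = 233 K.
Step 2 — Polytropic n=1.34: T₂ = T₁(V₁/V₂)^(n−1) = 233×(0.410)^0.34 = 172 K; P₂ = P₁(V₁/V₂)^n = 19.1 kPa.
W = (P₁V₁−P₂V₂)/(n−1) = (63.0×138−19.1×337)/0.34 = 6700 J.
ΔU = nCvΔT = 4.49×32.0×(172−233) = -8760 J.
Q = ΔU + W = -2060 J.
Net over both steps: W = 20300 J, Q = -2060 J, ΔU = -22300 J.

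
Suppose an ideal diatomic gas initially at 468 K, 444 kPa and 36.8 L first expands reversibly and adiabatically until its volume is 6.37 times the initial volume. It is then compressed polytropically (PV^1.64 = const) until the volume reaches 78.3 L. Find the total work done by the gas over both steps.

n = P₁V₁/(RT₁) = 444×36.8/(8.314×468) = 4.20 mol.
Step 1 — Adiabatic: TV^(γ−1) = const ⇒ T₂ = 468×(0.157)^0.400 = 223 K; PV^γ = const ⇒ P₂ = 33.2 kPa.
ΔU = nCvΔT = 4.20×20.8×(223−468) = -21400 J.
Q = 0 for an adiabatic process, so W = −ΔU = 21400 J.
State after step 1: P = 33.2 kPa, V = 234 L, T = 223 K.
Step 2 — Polytropic n=1.64: T₂ = T₁(V₁/V₂)^(n−1) = 223×(2.99)^0.64 = 450 K; P₂ = P₁(V₁/V₂)^n = 201 kPa.
W = (P₁V₁−P₂V₂)/(n−1) = (33.2×234−201×78.3)/0.64 = -12400 J.
ΔU = nCvΔT = 4.20×20.8×(450−223) = 19800 J.
Q = ΔU + W = 7430 J.
Net over both steps: W = 8990 J, Q = 7430 J, ΔU = -1560 J.

8990 J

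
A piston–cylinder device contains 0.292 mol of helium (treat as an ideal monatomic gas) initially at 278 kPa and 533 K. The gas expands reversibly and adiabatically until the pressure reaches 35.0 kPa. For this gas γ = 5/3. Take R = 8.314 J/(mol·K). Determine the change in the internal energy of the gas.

V₁ = nRT₁/P₁ = 0.292×8.314×533/278 = 4.65 L.
Adiabatic: T₂/T₁ = (P₂/P₁)^((γ−1)/γ) ⇒ T₂ = 533×(0.126)^0.400 = 233 K; V₂ = 16.1 L.
For an ideal gas ΔU = nCvΔT with Cv = (3/2)R = 12.5 J/(mol·K).
ΔU = 0.292×12.5×(233−533) = -1090 J.

-1090 J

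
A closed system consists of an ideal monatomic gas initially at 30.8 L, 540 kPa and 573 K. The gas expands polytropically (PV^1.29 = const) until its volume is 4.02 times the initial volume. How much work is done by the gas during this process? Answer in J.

19000 J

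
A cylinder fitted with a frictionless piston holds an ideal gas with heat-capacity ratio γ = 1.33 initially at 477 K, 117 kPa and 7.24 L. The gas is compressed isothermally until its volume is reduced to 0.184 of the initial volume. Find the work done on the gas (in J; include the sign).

n = P₁V₁/(RT₁) = 117×7.24/(8.314×477) = 0.214 mol.
Isothermal: T stays 477 K; PV = const ⇒ V₂ = 1.33 L, P₂ = 636 kPa.
W = nRT ln(V₂/V₁) = 0.214×8.314×477×ln(0.184) = -1430 J.
Work done on the gas = −W_by = 1430 J.

1430 J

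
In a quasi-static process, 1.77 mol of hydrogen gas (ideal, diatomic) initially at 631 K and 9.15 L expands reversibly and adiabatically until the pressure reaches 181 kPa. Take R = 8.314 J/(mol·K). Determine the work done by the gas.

9030 J

P₁ = nRT₁/V₁ = 1.77×8.314×631/9.15 = 1010 kPa.
Adiabatic: T₂/T₁ = (P₂/P₁)^((γ−1)/γ) ⇒ T₂ = 631×(0.178)^0.286 = 386 K; V₂ = 31.3 L.
ΔU = nCvΔT = 1.77×20.8×(386−631) = -9030 J.
Q = 0 for an adiabatic process, so W = −ΔU = 9030 J.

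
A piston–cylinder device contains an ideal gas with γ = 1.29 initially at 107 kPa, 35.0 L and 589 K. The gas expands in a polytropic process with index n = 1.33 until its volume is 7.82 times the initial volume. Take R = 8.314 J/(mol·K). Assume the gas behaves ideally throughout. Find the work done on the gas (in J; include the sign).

-5590 J

n = P₁V₁/(RT₁) = 107×35.0/(8.314×589) = 0.765 mol.
Polytropic n=1.33: T₂ = T₁(V₁/V₂)^(n−1) = 589×(0.128)^0.33 = 299 K; P₂ = P₁(V₁/V₂)^n = 6.94 kPa.
W = (P₁V₁−P₂V₂)/(n−1) = (107×35.0−6.94×274)/0.33 = 5590 J.
Work done on the gas = −W_by = -5590 J.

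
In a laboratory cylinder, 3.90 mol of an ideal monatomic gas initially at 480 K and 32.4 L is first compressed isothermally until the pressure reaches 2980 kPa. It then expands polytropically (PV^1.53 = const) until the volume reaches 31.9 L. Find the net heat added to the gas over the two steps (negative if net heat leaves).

-24700 J

P₁ = nRT₁/V₁ = 3.90×8.314×480/32.4 = 480 kPa.
Step 1 — Isothermal: T stays 480 K; PV = const ⇒ V₂ = 5.22 L, P₂ = 2980 kPa.
ΔU = 0 (ideal gas, T constant).
W = nRT ln(V₂/V₁) = 3.90×8.314×480×ln(0.161) = -28400 J.
Q = ΔU + W = -28400 J.
State after step 1: P = 2980 kPa, V = 5.22 L, T = 480 K.
Step 2 — Polytropic n=1.53: T₂ = T₁(V₁/V₂)^(n−1) = 480×(0.164)^0.53 = 184 K; P₂ = P₁(V₁/V₂)^n = 187 kPa.
W = (P₁V₁−P₂V₂)/(n−1) = (2980×5.22−187×31.9)/0.53 = 18100 J.
ΔU = nCvΔT = 3.90×12.5×(184−480) = -14400 J.
Q = ΔU + W = 3710 J.
Net over both steps: W = -10300 J, Q = -24700 J, ΔU = -14400 J.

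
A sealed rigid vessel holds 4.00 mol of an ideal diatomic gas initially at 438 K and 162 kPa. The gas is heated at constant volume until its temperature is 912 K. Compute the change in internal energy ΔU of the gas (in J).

39400 J

V₁ = nRT₁/P₁ = 4.00×8.314×438/162 = 89.9 L.
Isochoric: V stays 89.9 L; P/T = const ⇒ T₂ = 912 K, P₂ = 337 kPa.
For an ideal gas ΔU = nCvΔT with Cv = (5/2)R = 20.8 J/(mol·K).
ΔU = 4.00×20.8×(912−438) = 39400 J.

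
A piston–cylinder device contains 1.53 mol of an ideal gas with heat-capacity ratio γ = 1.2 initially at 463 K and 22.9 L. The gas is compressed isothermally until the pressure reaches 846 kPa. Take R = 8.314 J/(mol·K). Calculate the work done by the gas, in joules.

P₁ = nRT₁/V₁ = 1.53×8.314×463/22.9 = 257 kPa.
Isothermal: T stays 463 K; PV = const ⇒ V₂ = 6.96 L, P₂ = 846 kPa.
W = nRT ln(V₂/V₁) = 1.53×8.314×463×ln(0.304) = -7010 J.

-7010 J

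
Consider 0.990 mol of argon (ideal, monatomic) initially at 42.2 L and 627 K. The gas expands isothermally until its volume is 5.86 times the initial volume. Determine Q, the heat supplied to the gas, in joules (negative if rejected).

P₁ = nRT₁/V₁ = 0.990×8.314×627/42.2 = 122 kPa.
Isothermal: T stays 627 K; PV = const ⇒ V₂ = 247 L, P₂ = 20.9 kPa.
ΔU = 0 (ideal gas, T constant).
W = nRT ln(V₂/V₁) = 0.990×8.314×627×ln(5.86) = 9120 J.
Q = ΔU + W = 9120 J.

9120 J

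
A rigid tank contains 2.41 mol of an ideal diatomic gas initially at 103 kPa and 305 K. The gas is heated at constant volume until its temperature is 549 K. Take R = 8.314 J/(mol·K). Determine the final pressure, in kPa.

185 kPa

V₁ = nRT₁/P₁ = 2.41×8.314×305/103 = 59.3 L.
Isochoric: V stays 59.3 L; P/T = const ⇒ T₂ = 549 K, P₂ = 185 kPa.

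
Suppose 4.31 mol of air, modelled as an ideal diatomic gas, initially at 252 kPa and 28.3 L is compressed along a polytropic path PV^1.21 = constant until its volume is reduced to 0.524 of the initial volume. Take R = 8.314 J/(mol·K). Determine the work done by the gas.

T₁ = P₁V₁/(nR) = 252×28.3/(4.31×8.314) = 199 K.
Polytropic n=1.21: T₂ = T₁(V₁/V₂)^(n−1) = 199×(1.91)^0.21 = 228 K; P₂ = P₁(V₁/V₂)^n = 551 kPa.
W = (P₁V₁−P₂V₂)/(n−1) = (252×28.3−551×14.8)/0.21 = -4940 J.

-4940 J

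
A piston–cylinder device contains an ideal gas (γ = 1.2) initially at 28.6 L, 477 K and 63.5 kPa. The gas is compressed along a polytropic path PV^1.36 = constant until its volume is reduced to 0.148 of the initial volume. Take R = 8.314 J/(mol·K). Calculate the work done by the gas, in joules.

n = P₁V₁/(RT₁) = 63.5×28.6/(8.314×477) = 0.458 mol.
Polytropic n=1.36: T₂ = T₁(V₁/V₂)^(n−1) = 477×(6.76)^0.36 = 949 K; P₂ = P₁(V₁/V₂)^n = 854 kPa.
W = (P₁V₁−P₂V₂)/(n−1) = (63.5×28.6−854×4.23)/0.36 = -4990 J.

-4990 J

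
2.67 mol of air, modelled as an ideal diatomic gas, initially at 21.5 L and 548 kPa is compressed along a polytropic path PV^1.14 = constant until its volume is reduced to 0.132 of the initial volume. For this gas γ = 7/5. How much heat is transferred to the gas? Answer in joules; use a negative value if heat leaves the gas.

-17900 J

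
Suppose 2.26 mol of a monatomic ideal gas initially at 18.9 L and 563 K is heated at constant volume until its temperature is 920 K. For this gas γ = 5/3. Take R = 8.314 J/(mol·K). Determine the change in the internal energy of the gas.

P₁ = nRT₁/V₁ = 2.26×8.314×563/18.9 = 560 kPa.
Isochoric: V stays 18.9 L; P/T = const ⇒ T₂ = 920 K, P₂ = 915 kPa.
For an ideal gas ΔU = nCvΔT with Cv = (3/2)R = 12.5 J/(mol·K).
ΔU = 2.26×12.5×(920−563) = 10100 J.

10100 J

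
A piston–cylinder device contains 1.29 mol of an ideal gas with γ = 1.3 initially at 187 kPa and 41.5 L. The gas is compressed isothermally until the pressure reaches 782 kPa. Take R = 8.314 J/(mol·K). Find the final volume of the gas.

9.92 L

T₁ = P₁V₁/(nR) = 187×41.5/(1.29×8.314) = 724 K.
Isothermal: T stays 724 K; PV = const ⇒ V₂ = 9.92 L, P₂ = 782 kPa.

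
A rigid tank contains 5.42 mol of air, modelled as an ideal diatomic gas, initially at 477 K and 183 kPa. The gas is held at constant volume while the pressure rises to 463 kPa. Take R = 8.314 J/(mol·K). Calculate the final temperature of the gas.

1210 K

V₁ = nRT₁/P₁ = 5.42×8.314×477/183 = 117 L.
Isochoric: V stays 117 L; P/T = const ⇒ T₂ = 1210 K, P₂ = 463 kPa.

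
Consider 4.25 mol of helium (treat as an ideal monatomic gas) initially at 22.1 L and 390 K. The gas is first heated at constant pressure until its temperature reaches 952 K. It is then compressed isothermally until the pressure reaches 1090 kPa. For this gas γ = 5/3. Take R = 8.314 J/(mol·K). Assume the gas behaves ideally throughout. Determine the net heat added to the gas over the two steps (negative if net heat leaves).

P₁ = nRT₁/V₁ = 4.25×8.314×390/22.1 = 624 kPa.
Step 1 — Isobaric: P stays 624 kPa; V/T = const ⇒ T₂ = 952 K, V₂ = 53.9 L.
W = PΔV = 624×(53.9−22.1) kPa·L = 19900 J.
ΔU = nCvΔT = 4.25×12.5×(952−390) = 29800 J.
Q = ΔU + W = nCpΔT = 49600 J.
State after step 1: P = 624 kPa, V = 53.9 L, T = 952 K.
Step 2 — Isothermal: T stays 952 K; PV = const ⇒ V₂ = 30.9 L, P₂ = 1090 kPa.
ΔU = 0 (ideal gas, T constant).
W = nRT ln(V₂/V₁) = 4.25×8.314×952×ln(0.572) = -18800 J.
Q = ΔU + W = -18800 J.
Net over both steps: W = 1070 J, Q = 30900 J, ΔU = 29800 J.

30900 J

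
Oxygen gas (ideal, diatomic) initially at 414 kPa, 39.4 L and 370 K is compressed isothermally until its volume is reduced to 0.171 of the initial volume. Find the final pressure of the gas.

Isothermal: T stays 370 K; PV = const ⇒ V₂ = 6.74 L, P₂ = 2420 kPa.

2420 kPa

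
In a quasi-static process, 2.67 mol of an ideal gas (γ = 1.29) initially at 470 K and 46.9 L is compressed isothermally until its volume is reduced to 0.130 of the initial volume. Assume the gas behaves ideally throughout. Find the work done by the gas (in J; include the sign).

-21300 J

P₁ = nRT₁/V₁ = 2.67×8.314×470/46.9 = 222 kPa.
Isothermal: T stays 470 K; PV = const ⇒ V₂ = 6.10 L, P₂ = 1710 kPa.
W = nRT ln(V₂/V₁) = 2.67×8.314×470×ln(0.130) = -21300 J.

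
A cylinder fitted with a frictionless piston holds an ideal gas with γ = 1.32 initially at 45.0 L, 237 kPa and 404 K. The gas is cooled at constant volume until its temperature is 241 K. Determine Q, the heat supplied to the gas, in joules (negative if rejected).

-13400 J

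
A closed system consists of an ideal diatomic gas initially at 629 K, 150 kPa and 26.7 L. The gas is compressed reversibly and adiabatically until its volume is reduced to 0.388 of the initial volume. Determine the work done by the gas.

-4610 J

n = P₁V₁/(RT₁) = 150×26.7/(8.314×629) = 0.766 mol.
Adiabatic: TV^(γ−1) = const ⇒ T₂ = 629×(2.58)^0.400 = 919 K; PV^γ = const ⇒ P₂ = 565 kPa.
ΔU = nCvΔT = 0.766×20.8×(919−629) = 4610 J.
Q = 0 for an adiabatic process, so W = −ΔU = -4610 J.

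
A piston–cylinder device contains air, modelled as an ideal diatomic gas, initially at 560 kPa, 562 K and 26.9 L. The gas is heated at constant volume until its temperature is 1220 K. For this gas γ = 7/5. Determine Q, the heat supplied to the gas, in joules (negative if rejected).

44100 J

n = P₁V₁/(RT₁) = 560×26.9/(8.314×562) = 3.22 mol.
Isochoric: V stays 26.9 L; P/T = const ⇒ T₂ = 1220 K, P₂ = 1220 kPa.
W = 0 (no volume change).
ΔU = nCvΔT = 3.22×20.8×(1220−562) = 44100 J.
Q = ΔU = 44100 J.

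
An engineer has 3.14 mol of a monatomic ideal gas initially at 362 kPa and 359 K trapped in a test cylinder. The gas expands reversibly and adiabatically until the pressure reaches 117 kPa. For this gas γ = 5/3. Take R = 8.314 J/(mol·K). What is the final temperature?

228 K

V₁ = nRT₁/P₁ = 3.14×8.314×359/362 = 25.9 L.
Adiabatic: T₂/T₁ = (P₂/P₁)^((γ−1)/γ) ⇒ T₂ = 359×(0.323)^0.400 = 228 K; V₂ = 51.0 L.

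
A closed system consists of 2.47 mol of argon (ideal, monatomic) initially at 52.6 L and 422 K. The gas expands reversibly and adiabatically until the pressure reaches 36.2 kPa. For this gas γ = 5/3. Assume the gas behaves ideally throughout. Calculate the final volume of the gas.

P₁ = nRT₁/V₁ = 2.47×8.314×422/52.6 = 165 kPa.
Adiabatic: T₂/T₁ = (P₂/P₁)^((γ−1)/γ) ⇒ T₂ = 422×(0.220)^0.400 = 230 K; V₂ = 131 L.

131 L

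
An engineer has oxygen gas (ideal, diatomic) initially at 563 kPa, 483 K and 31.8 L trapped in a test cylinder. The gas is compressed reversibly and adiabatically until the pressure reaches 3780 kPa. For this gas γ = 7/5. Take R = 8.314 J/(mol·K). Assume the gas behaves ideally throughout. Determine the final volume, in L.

8.16 L

Adiabatic: T₂/T₁ = (P₂/P₁)^((γ−1)/γ) ⇒ T₂ = 483×(6.71)^0.286 = 832 K; V₂ = 8.16 L.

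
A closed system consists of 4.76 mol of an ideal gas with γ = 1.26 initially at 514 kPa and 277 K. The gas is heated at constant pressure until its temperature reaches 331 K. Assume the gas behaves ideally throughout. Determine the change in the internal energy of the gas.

V₁ = nRT₁/P₁ = 4.76×8.314×277/514 = 21.3 L.
Isobaric: P stays 514 kPa; V/T = const ⇒ T₂ = 331 K, V₂ = 25.5 L.
For an ideal gas ΔU = nCvΔT with Cv = R/(γ−1) = 32.0 J/(mol·K).
ΔU = 4.76×32.0×(331−277) = 8220 J.

8220 J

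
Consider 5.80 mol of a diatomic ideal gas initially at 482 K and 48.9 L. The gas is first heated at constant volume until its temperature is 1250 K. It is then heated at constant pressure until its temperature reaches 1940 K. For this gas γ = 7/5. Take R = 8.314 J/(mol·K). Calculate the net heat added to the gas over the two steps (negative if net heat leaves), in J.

209000 J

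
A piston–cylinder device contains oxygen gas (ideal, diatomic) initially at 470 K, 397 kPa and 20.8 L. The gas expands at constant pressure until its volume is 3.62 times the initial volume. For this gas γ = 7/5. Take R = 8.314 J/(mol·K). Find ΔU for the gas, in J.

n = P₁V₁/(RT₁) = 397×20.8/(8.314×470) = 2.11 mol.
Isobaric: P stays 397 kPa; V/T = const ⇒ T₂ = 1700 K, V₂ = 75.3 L.
For an ideal gas ΔU = nCvΔT with Cv = (5/2)R = 20.8 J/(mol·K).
ΔU = 2.11×20.8×(1700−470) = 54100 J.

54100 J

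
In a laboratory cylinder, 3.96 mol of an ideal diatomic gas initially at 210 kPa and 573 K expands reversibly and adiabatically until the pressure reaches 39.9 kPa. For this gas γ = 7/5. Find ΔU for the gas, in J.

V₁ = nRT₁/P₁ = 3.96×8.314×573/210 = 89.8 L.
Adiabatic: T₂/T₁ = (P₂/P₁)^((γ−1)/γ) ⇒ T₂ = 573×(0.190)^0.286 = 357 K; V₂ = 294 L.
For an ideal gas ΔU = nCvΔT with Cv = (5/2)R = 20.8 J/(mol·K).
ΔU = 3.96×20.8×(357−573) = -17800 J.

-17800 J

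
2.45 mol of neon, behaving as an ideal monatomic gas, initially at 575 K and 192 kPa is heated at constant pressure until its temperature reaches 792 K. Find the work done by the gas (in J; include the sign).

4420 J

V₁ = nRT₁/P₁ = 2.45×8.314×575/192 = 61.0 L.
Isobaric: P stays 192 kPa; V/T = const ⇒ T₂ = 792 K, V₂ = 84.0 L.
W = PΔV = 192×(84.0−61.0) kPa·L = 4420 J.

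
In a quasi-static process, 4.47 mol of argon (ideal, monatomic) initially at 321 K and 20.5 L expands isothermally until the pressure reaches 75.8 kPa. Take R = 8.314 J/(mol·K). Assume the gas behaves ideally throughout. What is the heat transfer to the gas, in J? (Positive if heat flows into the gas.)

24300 J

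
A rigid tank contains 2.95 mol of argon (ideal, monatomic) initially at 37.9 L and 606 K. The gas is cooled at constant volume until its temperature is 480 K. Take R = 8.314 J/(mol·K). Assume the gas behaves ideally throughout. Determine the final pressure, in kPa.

P₁ = nRT₁/V₁ = 2.95×8.314×606/37.9 = 392 kPa.
Isochoric: V stays 37.9 L; P/T = const ⇒ T₂ = 480 K, P₂ = 311 kPa.

311 kPa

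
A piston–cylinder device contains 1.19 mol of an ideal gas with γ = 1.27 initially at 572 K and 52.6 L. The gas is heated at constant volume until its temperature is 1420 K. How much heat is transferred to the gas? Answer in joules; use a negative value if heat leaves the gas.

31100 J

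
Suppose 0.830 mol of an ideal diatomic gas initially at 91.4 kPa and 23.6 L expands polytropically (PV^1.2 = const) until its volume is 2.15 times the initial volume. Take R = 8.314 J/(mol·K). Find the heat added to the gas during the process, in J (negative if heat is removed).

765 J

T₁ = P₁V₁/(nR) = 91.4×23.6/(0.830×8.314) = 313 K.
Polytropic n=1.2: T₂ = T₁(V₁/V₂)^(n−1) = 313×(0.465)^0.20 = 268 K; P₂ = P₁(V₁/V₂)^n = 36.5 kPa.
W = (P₁V₁−P₂V₂)/(n−1) = (91.4×23.6−36.5×50.7)/0.20 = 1530 J.
ΔU = nCvΔT = 0.830×20.8×(268−313) = -765 J.
Q = ΔU + W = 765 J.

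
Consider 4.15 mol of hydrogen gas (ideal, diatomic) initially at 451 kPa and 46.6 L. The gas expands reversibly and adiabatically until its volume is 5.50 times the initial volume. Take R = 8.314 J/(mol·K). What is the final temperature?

T₁ = P₁V₁/(nR) = 451×46.6/(4.15×8.314) = 609 K.
Adiabatic: TV^(γ−1) = const ⇒ T₂ = 609×(0.182)^0.400 = 308 K; PV^γ = const ⇒ P₂ = 41.5 kPa.

308 K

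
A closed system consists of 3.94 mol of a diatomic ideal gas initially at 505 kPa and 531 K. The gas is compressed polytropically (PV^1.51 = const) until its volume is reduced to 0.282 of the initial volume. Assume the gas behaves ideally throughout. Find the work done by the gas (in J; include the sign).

-30900 J

V₁ = nRT₁/P₁ = 3.94×8.314×531/505 = 34.4 L.
Polytropic n=1.51: T₂ = T₁(V₁/V₂)^(n−1) = 531×(3.55)^0.51 = 1010 K; P₂ = P₁(V₁/V₂)^n = 3420 kPa.
W = (P₁V₁−P₂V₂)/(n−1) = (505×34.4−3420×9.71)/0.51 = -30900 J.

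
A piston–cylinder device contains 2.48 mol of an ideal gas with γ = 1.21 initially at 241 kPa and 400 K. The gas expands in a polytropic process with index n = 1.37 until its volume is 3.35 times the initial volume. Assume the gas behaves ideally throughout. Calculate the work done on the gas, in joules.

-8040 J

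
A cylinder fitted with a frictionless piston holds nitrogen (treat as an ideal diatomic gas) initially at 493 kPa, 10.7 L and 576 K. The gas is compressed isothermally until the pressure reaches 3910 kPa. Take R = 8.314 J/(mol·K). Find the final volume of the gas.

1.35 L

Isothermal: T stays 576 K; PV = const ⇒ V₂ = 1.35 L, P₂ = 3910 kPa.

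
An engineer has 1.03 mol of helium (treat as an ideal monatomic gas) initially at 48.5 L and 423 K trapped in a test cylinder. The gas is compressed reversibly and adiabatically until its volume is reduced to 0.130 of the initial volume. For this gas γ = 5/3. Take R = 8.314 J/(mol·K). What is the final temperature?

1650 K

P₁ = nRT₁/V₁ = 1.03×8.314×423/48.5 = 74.7 kPa.
Adiabatic: TV^(γ−1) = const ⇒ T₂ = 423×(7.69)^0.667 = 1650 K; PV^γ = const ⇒ P₂ = 2240 kPa.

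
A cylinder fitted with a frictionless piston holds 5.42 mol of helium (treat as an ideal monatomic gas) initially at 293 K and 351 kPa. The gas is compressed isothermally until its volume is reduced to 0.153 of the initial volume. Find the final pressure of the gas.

V₁ = nRT₁/P₁ = 5.42×8.314×293/351 = 37.6 L.
Isothermal: T stays 293 K; PV = const ⇒ V₂ = 5.76 L, P₂ = 2290 kPa.

2290 kPa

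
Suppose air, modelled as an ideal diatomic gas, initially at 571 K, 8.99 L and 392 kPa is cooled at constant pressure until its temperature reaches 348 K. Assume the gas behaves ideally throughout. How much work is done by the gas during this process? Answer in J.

-1380 J

n = P₁V₁/(RT₁) = 392×8.99/(8.314×571) = 0.742 mol.
Isobaric: P stays 392 kPa; V/T = const ⇒ T₂ = 348 K, V₂ = 5.48 L.
W = PΔV = 392×(5.48−8.99) kPa·L = -1380 J.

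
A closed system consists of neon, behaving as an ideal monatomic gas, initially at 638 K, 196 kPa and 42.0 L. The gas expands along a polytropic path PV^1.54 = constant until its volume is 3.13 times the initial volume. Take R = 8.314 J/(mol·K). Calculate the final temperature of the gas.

345 K

Polytropic n=1.54: T₂ = T₁(V₁/V₂)^(n−1) = 638×(0.319)^0.54 = 345 K; P₂ = P₁(V₁/V₂)^n = 33.8 kPa.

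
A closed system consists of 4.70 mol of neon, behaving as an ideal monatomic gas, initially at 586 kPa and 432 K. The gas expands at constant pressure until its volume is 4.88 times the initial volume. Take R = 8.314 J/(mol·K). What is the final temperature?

2110 K

V₁ = nRT₁/P₁ = 4.70×8.314×432/586 = 28.8 L.
Isobaric: P stays 586 kPa; V/T = const ⇒ T₂ = 2110 K, V₂ = 141 L.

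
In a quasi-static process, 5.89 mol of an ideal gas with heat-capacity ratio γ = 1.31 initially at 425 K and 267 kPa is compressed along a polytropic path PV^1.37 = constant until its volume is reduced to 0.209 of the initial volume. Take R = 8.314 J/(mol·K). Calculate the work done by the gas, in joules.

-44100 J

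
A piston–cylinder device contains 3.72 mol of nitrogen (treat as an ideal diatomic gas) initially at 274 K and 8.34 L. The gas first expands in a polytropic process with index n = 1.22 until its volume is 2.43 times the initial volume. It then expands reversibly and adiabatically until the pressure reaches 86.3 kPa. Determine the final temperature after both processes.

P₁ = nRT₁/V₁ = 3.72×8.314×274/8.34 = 1020 kPa.
Step 1 — Polytropic n=1.22: T₂ = T₁(V₁/V₂)^(n−1) = 274×(0.412)^0.22 = 225 K; P₂ = P₁(V₁/V₂)^n = 344 kPa.
W = (P₁V₁−P₂V₂)/(n−1) = (1020×8.34−344×20.3)/0.22 = 6830 J.
ΔU = nCvΔT = 3.72×20.8×(225−274) = -3760 J.
Q = ΔU + W = 3080 J.
State after step 1: P = 344 kPa, V = 20.3 L, T = 225 K.
Step 2 — Adiabatic: T₂/T₁ = (P₂/P₁)^((γ−1)/γ) ⇒ T₂ = 225×(0.251)^0.286 = 152 K; V₂ = 54.4 L.
ΔU = nCvΔT = 3.72×20.8×(152−225) = -5690 J.
Q = 0 for an adiabatic process, so W = −ΔU = 5690 J.
Net over both steps: W = 12500 J, Q = 3080 J, ΔU = -9450 J.

152 K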